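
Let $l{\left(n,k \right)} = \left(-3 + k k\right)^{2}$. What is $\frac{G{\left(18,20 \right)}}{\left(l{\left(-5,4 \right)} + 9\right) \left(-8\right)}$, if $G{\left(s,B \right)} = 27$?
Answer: $- \frac{27}{1424} \approx -0.018961$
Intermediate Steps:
$l{\left(n,k \right)} = \left(-3 + k^{2}\right)^{2}$
$\frac{G{\left(18,20 \right)}}{\left(l{\left(-5,4 \right)} + 9\right) \left(-8\right)} = \frac{27}{\left(\left(-3 + 4^{2}\right)^{2} + 9\right) \left(-8\right)} = \frac{27}{\left(\left(-3 + 16\right)^{2} + 9\right) \left(-8\right)} = \frac{27}{\left(13^{2} + 9\right) \left(-8\right)} = \frac{27}{\left(169 + 9\right) \left(-8\right)} = \frac{27}{178 \left(-8\right)} = \frac{27}{-1424} = 27 \left(- \frac{1}{1424}\right) = - \frac{27}{1424}$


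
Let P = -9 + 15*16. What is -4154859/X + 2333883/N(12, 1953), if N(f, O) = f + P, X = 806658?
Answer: 209070640253/21779766 ≈ 9599.3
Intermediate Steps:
P = 231 (P = -9 + 240 = 231)
N(f, O) = 231 + f (N(f, O) = f + 231 = 231 + f)
-4154859/X + 2333883/N(12, 1953) = -4154859/806658 + 2333883/(231 + 12) = -4154859*1/806658 + 2333883/243 = -1384953/268886 + 2333883*(1/243) = -1384953/268886 + 777961/81 = 209070640253/21779766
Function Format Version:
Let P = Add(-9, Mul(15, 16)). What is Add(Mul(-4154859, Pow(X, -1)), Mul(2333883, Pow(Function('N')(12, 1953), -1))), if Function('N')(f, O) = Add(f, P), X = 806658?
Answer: Rational(209070640253, 21779766) ≈ 9599.3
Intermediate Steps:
P = 231 (P = Add(-9, 240) = 231)
Function('N')(f, O) = Add(231, f) (Function('N')(f, O) = Add(f, 231) = Add(231, f))
Add(Mul(-4154859, Pow(X, -1)), Mul(2333883, Pow(Function('N')(12, 1953), -1))) = Add(Mul(-4154859, Pow(806658, -1)), Mul(2333883, Pow(Add(231, 12), -1))) = Add(Mul(-4154859, Rational(1, 806658)), Mul(2333883, Pow(243, -1))) = Add(Rational(-1384953, 268886), Mul(2333883, Rational(1, 243))) = Add(Rational(-1384953, 268886), Rational(777961, 81)) = Rational(209070640253, 21779766)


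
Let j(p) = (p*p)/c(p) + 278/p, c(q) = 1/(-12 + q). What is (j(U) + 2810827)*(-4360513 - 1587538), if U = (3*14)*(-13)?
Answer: 265555775560378712/273 ≈ 9.7273e+14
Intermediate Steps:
U = -546 (U = 42*(-13) = -546)
j(p) = 278/p + p**2*(-12 + p) (j(p) = (p*p)/(1/(-12 + p)) + 278/p = p**2*(-12 + p) + 278/p = 278/p + p**2*(-12 + p))
(j(U) + 2810827)*(-4360513 - 1587538) = ((278 + (-546)**3*(-12 - 546))/(-546) + 2810827)*(-4360513 - 1587538) = (-(278 - 162771336*(-558))/546 + 2810827)*(-5948051) = (-(278 + 90826405488)/546 + 2810827)*(-5948051) = (-1/546*90826405766 + 2810827)*(-5948051) = (-45413202883/273 + 2810827)*(-5948051) = -44645847112/273*(-5948051) = 265555775560378712/273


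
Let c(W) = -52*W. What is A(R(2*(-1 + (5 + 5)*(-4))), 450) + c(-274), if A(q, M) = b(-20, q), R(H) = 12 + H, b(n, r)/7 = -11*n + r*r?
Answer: 50088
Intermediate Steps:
b(n, r) = -77*n + 7*r**2 (b(n, r) = 7*(-11*n + r*r) = 7*(-11*n + r**2) = 7*(r**2 - 11*n) = -77*n + 7*r**2)
A(q, M) = 1540 + 7*q**2 (A(q, M) = -77*(-20) + 7*q**2 = 1540 + 7*q**2)
A(R(2*(-1 + (5 + 5)*(-4))), 450) + c(-274) = (1540 + 7*(12 + 2*(-1 + (5 + 5)*(-4)))**2) - 52*(-274) = (1540 + 7*(12 + 2*(-1 + 10*(-4)))**2) + 14248 = (1540 + 7*(12 + 2*(-1 - 40))**2) + 14248 = (1540 + 7*(12 + 2*(-41))**2) + 14248 = (1540 + 7*(12 - 82)**2) + 14248 = (1540 + 7*(-70)**2) + 14248 = (1540 + 7*4900) + 14248 = (1540 + 34300) + 14248 = 35840 + 14248 = 50088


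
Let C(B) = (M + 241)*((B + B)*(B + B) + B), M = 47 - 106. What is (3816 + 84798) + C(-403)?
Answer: 118249020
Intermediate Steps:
M = -59
C(B) = 182*B + 728*B**2 (C(B) = (-59 + 241)*((B + B)*(B + B) + B) = 182*((2*B)*(2*B) + B) = 182*(4*B**2 + B) = 182*(B + 4*B**2) = 182*B + 728*B**2)
(3816 + 84798) + C(-403) = (3816 + 84798) + 182*(-403)*(1 + 4*(-403)) = 88614 + 182*(-403)*(1 - 1612) = 88614 + 182*(-403)*(-1611) = 88614 + 118160406 = 118249020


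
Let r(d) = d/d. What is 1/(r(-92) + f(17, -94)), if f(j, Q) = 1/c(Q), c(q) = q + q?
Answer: 188/187 ≈ 1.0053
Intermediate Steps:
c(q) = 2*q
r(d) = 1
f(j, Q) = 1/(2*Q)
1/(r(-92) + f(17, -94)) = 1/(1 + (1/2)/(-94)) = 1/(1 + (1/2)*(-1/94)) = 1/(1 - 1/188) = 1/(187/188) = 188/187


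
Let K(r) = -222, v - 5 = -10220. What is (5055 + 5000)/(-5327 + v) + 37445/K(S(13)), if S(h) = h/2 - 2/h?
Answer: -146050600/862581 ≈ -169.32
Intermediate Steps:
v = -10215 (v = 5 - 10220 = -10215)
S(h) = h/2 - 2/h (S(h) = h*(1/2) - 2/h = h/2 - 2/h)
(5055 + 5000)/(-5327 + v) + 37445/K(S(13)) = (5055 + 5000)/(-5327 - 10215) + 37445/(-222) = 10055/(-15542) + 37445*(-1/222) = 10055*(-1/15542) - 37445/222 = -10055/15542 - 37445/222 = -146050600/862581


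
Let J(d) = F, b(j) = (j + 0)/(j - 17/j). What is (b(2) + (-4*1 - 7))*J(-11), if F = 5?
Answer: -735/13 ≈ -56.538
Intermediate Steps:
b(j) = j/(j - 17/j)
J(d) = 5
(b(2) + (-4*1 - 7))*J(-11) = (2**2/(-17 + 2**2) + (-4*1 - 7))*5 = (4/(-17 + 4) + (-4 - 7))*5 = (4/(-13) - 11)*5 = (4*(-1/13) - 11)*5 = (-4/13 - 11)*5 = -147/13*5 = -735/13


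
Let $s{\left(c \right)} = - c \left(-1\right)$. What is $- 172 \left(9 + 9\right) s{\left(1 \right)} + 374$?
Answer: $-2722$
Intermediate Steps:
$s{\left(c \right)} = c$ ($s{\left(c \right)} = - \left(-1\right) c = c$)
$- 172 \left(9 + 9\right) s{\left(1 \right)} + 374 = - 172 \left(9 + 9\right) 1 + 374 = - 172 \cdot 18 \cdot 1 + 374 = \left(-172\right) 18 + 374 = -3096 + 374 = -2722$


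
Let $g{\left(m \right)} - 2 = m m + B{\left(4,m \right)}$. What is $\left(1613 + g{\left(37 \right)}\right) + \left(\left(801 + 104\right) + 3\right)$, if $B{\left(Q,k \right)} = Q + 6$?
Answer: $3902$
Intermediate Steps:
$B{\left(Q,k \right)} = 6 + Q$
$g{\left(m \right)} = 12 + m^{2}$ ($g{\left(m \right)} = 2 + \left(m m + \left(6 + 4\right)\right) = 2 + \left(m^{2} + 10\right) = 2 + \left(10 + m^{2}\right) = 12 + m^{2}$)
$\left(1613 + g{\left(37 \right)}\right) + \left(\left(801 + 104\right) + 3\right) = \left(1613 + \left(12 + 37^{2}\right)\right) + \left(\left(801 + 104\right) + 3\right) = \left(1613 + \left(12 + 1369\right)\right) + \left(905 + 3\right) = \left(1613 + 1381\right) + 908 = 2994 + 908 = 3902$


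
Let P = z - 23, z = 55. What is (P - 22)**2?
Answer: 100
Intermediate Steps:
P = 32 (P = 55 - 23 = 32)
(P - 22)**2 = (32 - 22)**2 = 10**2 = 100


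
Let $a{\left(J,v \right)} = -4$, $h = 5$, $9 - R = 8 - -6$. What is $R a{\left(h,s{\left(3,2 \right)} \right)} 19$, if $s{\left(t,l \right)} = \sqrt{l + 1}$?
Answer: $380$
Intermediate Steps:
$s{\left(t,l \right)} = \sqrt{1 + l}$
$R = -5$ ($R = 9 - \left(8 - -6\right) = 9 - \left(8 + 6\right) = 9 - 14 = -5$)
$R a{\left(h,s{\left(3,2 \right)} \right)} 19 = \left(-5\right) \left(-4\right) 19 = 20 \cdot 19 = 380$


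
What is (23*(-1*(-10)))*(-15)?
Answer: -3450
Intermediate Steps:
(23*(-1*(-10)))*(-15) = (23*10)*(-15) = 230*(-15) = -3450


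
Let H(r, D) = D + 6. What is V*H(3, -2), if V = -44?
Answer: -176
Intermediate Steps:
H(r, D) = 6 + D
V*H(3, -2) = -44*(6 - 2) = -44*4 = -176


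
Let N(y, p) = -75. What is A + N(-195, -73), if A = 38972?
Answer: 38897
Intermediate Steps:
A + N(-195, -73) = 38972 - 75 = 38897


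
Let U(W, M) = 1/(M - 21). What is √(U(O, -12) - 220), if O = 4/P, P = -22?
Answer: I*√239613/33 ≈ 14.833*I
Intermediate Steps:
O = -2/11 (O = 4/(-22) = 4*(-1/22) = -2/11 ≈ -0.18182)
U(W, M) = 1/(-21 + M)
√(U(O, -12) - 220) = √(1/(-21 - 12) - 220) = √(1/(-33) - 220) = √(-1/33 - 220) = √(-7261/33) = I*√239613/33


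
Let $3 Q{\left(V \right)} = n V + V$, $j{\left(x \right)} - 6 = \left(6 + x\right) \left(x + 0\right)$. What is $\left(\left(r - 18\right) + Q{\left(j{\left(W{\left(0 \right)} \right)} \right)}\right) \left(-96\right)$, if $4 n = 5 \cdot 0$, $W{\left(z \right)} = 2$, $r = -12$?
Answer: $2176$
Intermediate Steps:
$n = 0$ ($n = \frac{5 \cdot 0}{4} = \frac{1}{4} \cdot 0 = 0$)
$j{\left(x \right)} = 6 + x \left(6 + x\right)$ ($j{\left(x \right)} = 6 + \left(6 + x\right) \left(x + 0\right) = 6 + \left(6 + x\right) x = 6 + x \left(6 + x\right)$)
$Q{\left(V \right)} = \frac{V}{3}$ ($Q{\left(V \right)} = \frac{0 V + V}{3} = \frac{0 + V}{3} = \frac{V}{3}$)
$\left(\left(r - 18\right) + Q{\left(j{\left(W{\left(0 \right)} \right)} \right)}\right) \left(-96\right) = \left(\left(-12 - 18\right) + \frac{6 + 2^{2} + 6 \cdot 2}{3}\right) \left(-96\right) = \left(\left(-12 - 18\right) + \frac{6 + 4 + 12}{3}\right) \left(-96\right) = \left(-30 + \frac{1}{3} \cdot 22\right) \left(-96\right) = \left(-30 + \frac{22}{3}\right) \left(-96\right) = \left(- \frac{68}{3}\right) \left(-96\right) = 2176$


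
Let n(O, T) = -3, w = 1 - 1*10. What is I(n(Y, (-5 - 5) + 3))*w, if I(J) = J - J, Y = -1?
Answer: 0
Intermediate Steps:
w = -9 (w = 1 - 10 = -9)
I(J) = 0
I(n(Y, (-5 - 5) + 3))*w = 0*(-9) = 0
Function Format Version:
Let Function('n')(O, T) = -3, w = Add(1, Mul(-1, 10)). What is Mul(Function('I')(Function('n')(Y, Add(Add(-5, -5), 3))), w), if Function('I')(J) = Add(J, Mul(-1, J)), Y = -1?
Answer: 0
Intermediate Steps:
w = -9 (w = Add(1, -10) = -9)
Function('I')(J) = 0
Mul(Function('I')(Function('n')(Y, Add(Add(-5, -5), 3))), w) = Mul(0, -9) = 0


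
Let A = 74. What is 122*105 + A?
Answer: 12884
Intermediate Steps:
122*105 + A = 122*105 + 74 = 12810 + 74 = 12884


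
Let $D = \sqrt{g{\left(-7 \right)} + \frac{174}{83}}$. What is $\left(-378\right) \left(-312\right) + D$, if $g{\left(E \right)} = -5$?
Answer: $117936 + \frac{i \sqrt{20003}}{83} \approx 1.1794 \cdot 10^{5} + 1.704 i$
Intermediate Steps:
$D = \frac{i \sqrt{20003}}{83}$ ($D = \sqrt{-5 + \frac{174}{83}} = \sqrt{- \frac{241}{83}} = \frac{i \sqrt{20003}}{83} \approx 1.704 i$)
$\left(-378\right) \left(-312\right) + D = \left(-378\right) \left(-312\right) + \frac{i \sqrt{20003}}{83} = 117936 + \frac{i \sqrt{20003}}{83}$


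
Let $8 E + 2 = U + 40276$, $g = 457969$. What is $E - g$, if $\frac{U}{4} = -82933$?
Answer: $- \frac{1977605}{4} \approx -4.944 \cdot 10^{5}$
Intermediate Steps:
$U = -331732$ ($U = 4 \left(-82933\right) = -331732$)
$E = - \frac{145729}{4}$ ($E = - \frac{1}{4} + \frac{-331732 + 40276}{8} = - \frac{1}{4} + \frac{1}{8} \left(-291456\right) = - \frac{1}{4} - 36432 = - \frac{145729}{4} \approx -36432.0$)
$E - g = - \frac{145729}{4} - 457969 = - \frac{1977605}{4}$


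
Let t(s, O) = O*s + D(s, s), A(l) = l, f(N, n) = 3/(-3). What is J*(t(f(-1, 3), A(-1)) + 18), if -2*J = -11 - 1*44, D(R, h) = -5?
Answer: 385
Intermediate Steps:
f(N, n) = -1 (f(N, n) = 3*(-1/3) = -1)
J = 55/2 (J = -(-11 - 1*44)/2 = -(-11 - 44)/2 = -1/2*(-55) = 55/2 ≈ 27.500)
t(s, O) = -5 + O*s (t(s, O) = O*s - 5 = -5 + O*s)
J*(t(f(-1, 3), A(-1)) + 18) = 55*((-5 - 1*(-1)) + 18)/2 = 55*((-5 + 1) + 18)/2 = 55*(-4 + 18)/2 = (55/2)*14 = 385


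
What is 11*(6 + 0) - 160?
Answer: -94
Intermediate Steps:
11*(6 + 0) - 160 = 11*6 - 160 = 66 - 160 = -94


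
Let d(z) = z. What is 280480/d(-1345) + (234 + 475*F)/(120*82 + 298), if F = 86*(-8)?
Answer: -328273751/1363561 ≈ -240.75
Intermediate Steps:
F = -688
280480/d(-1345) + (234 + 475*F)/(120*82 + 298) = 280480/(-1345) + (234 + 475*(-688))/(120*82 + 298) = 280480*(-1/1345) + (234 - 326800)/(9840 + 298) = -56096/269 - 326566/10138 = -56096/269 - 326566*1/10138 = -56096/269 - 163283/5069 = -328273751/1363561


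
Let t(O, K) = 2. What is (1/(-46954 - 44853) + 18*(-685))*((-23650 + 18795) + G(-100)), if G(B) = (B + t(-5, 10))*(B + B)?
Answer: -16691049685695/91807 ≈ -1.8181e+8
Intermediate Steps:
G(B) = 2*B*(2 + B) (G(B) = (B + 2)*(B + B) = (2 + B)*(2*B) = 2*B*(2 + B))
(1/(-46954 - 44853) + 18*(-685))*((-23650 + 18795) + G(-100)) = (1/(-46954 - 44853) + 18*(-685))*((-23650 + 18795) + 2*(-100)*(2 - 100)) = (1/(-91807) - 12330)*(-4855 + 2*(-100)*(-98)) = (-1/91807 - 12330)*(-4855 + 19600) = -1131980311/91807*14745 = -16691049685695/91807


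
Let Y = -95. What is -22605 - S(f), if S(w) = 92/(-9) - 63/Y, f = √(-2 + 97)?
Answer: -19319102/855 ≈ -22595.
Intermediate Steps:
f = √95 ≈ 9.7468
S(w) = -8173/855 (S(w) = 92/(-9) - 63/(-95) = 92*(-⅑) - 63*(-1/95) = -92/9 + 63/95 = -8173/855)
-22605 - S(f) = -22605 - 1*(-8173/855) = -22605 + 8173/855 = -19319102/855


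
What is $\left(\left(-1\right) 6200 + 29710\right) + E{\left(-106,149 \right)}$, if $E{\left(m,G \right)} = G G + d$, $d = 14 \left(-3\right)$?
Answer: $45669$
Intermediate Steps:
$d = -42$
$E{\left(m,G \right)} = -42 + G^{2}$ ($E{\left(m,G \right)} = G G - 42 = G^{2} - 42 = -42 + G^{2}$)
$\left(\left(-1\right) 6200 + 29710\right) + E{\left(-106,149 \right)} = \left(\left(-1\right) 6200 + 29710\right) - \left(42 - 149^{2}\right) = \left(-6200 + 29710\right) + \left(-42 + 22201\right) = 23510 + 22159 = 45669$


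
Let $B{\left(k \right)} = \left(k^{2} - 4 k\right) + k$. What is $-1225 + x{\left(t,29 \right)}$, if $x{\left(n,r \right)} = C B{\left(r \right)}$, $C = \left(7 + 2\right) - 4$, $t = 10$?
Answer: $2545$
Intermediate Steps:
$C = 5$ ($C = 9 - 4 = 5$)
$B{\left(k \right)} = k^{2} - 3 k$
$x{\left(n,r \right)} = 5 r \left(-3 + r\right)$
$-1225 + x{\left(t,29 \right)} = -1225 + 5 \cdot 29 \left(-3 + 29\right) = -1225 + 5 \cdot 29 \cdot 26 = -1225 + 3770 = 2545$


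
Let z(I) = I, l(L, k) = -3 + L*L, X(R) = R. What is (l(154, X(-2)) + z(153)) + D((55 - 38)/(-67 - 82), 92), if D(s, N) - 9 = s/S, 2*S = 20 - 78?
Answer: 103163892/4321 ≈ 23875.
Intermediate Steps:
l(L, k) = -3 + L²
S = -29 (S = (20 - 78)/2 = (½)*(-58) = -29)
D(s, N) = 9 - s/29 (D(s, N) = 9 + s/(-29) = 9 + s*(-1/29) = 9 - s/29)
(l(154, X(-2)) + z(153)) + D((55 - 38)/(-67 - 82), 92) = ((-3 + 154²) + 153) + (9 - (55 - 38)/(29*(-67 - 82))) = ((-3 + 23716) + 153) + (9 - 17/(29*(-149))) = (23713 + 153) + (9 - 17*(-1)/(29*149)) = 23866 + (9 - 1/29*(-17/149)) = 23866 + (9 + 17/4321) = 23866 + 38906/4321 = 103163892/4321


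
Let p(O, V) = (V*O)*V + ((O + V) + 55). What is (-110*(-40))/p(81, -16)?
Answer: 50/237 ≈ 0.21097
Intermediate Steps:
p(O, V) = 55 + O + V + O*V**2 (p(O, V) = (O*V)*V + (55 + O + V) = O*V**2 + (55 + O + V) = 55 + O + V + O*V**2)
(-110*(-40))/p(81, -16) = (-110*(-40))/(55 + 81 - 16 + 81*(-16)**2) = 4400/(55 + 81 - 16 + 81*256) = 4400/(55 + 81 - 16 + 20736) = 4400/20856 = 4400*(1/20856) = 50/237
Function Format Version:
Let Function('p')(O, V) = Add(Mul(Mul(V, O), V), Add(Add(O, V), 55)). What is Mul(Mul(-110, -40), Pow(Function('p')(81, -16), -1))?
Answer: Rational(50, 237) ≈ 0.21097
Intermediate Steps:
Function('p')(O, V) = Add(55, O, V, Mul(O, Pow(V, 2))) (Function('p')(O, V) = Add(Mul(Mul(O, V), V), Add(55, O, V)) = Add(Mul(O, Pow(V, 2)), Add(55, O, V)) = Add(55, O, V, Mul(O, Pow(V, 2))))
Mul(Mul(-110, -40), Pow(Function('p')(81, -16), -1)) = Mul(Mul(-110, -40), Pow(Add(55, 81, -16, Mul(81, Pow(-16, 2))), -1)) = Mul(4400, Pow(Add(55, 81, -16, Mul(81, 256)), -1)) = Mul(4400, Pow(Add(55, 81, -16, 20736), -1)) = Mul(4400, Pow(20856, -1)) = Mul(4400, Rational(1, 20856)) = Rational(50, 237)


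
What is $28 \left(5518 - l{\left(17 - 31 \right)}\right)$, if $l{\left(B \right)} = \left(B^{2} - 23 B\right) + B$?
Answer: $140392$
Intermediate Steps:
$l{\left(B \right)} = B^{2} - 22 B$
$28 \left(5518 - l{\left(17 - 31 \right)}\right) = 28 \left(5518 - \left(17 - 31\right) \left(-22 + \left(17 - 31\right)\right)\right) = 28 \left(5518 - - 14 \left(-22 - 14\right)\right) = 28 \left(5518 - \left(-14\right) \left(-36\right)\right) = 28 \left(5518 - 504\right) = 28 \cdot 5014 = 140392$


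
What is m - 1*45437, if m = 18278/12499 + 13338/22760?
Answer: -6462604817469/142238620 ≈ -45435.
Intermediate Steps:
m = 291359471/142238620 (m = 18278*(1/12499) + 13338*(1/22760) = 18278/12499 + 6669/11380 = 291359471/142238620 ≈ 2.0484)
m - 1*45437 = 291359471/142238620 - 1*45437 = 291359471/142238620 - 45437 = -6462604817469/142238620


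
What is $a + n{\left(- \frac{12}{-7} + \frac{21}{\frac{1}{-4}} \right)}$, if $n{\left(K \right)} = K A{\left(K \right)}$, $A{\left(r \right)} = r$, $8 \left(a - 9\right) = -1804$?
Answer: $\frac{642335}{98} \approx 6554.4$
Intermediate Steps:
$a = - \frac{433}{2}$ ($a = 9 + \frac{1}{8} \left(-1804\right) = 9 - \frac{451}{2} = - \frac{433}{2} \approx -216.5$)
$n{\left(K \right)} = K^{2}$ ($n{\left(K \right)} = K K = K^{2}$)
$a + n{\left(- \frac{12}{-7} + \frac{21}{\frac{1}{-4}} \right)} = - \frac{433}{2} + \left(- \frac{12}{-7} + \frac{21}{\frac{1}{-4}}\right)^{2} = - \frac{433}{2} + \left(\left(-12\right) \left(- \frac{1}{7}\right) + \frac{21}{- \frac{1}{4}}\right)^{2} = - \frac{433}{2} + \left(\frac{12}{7} + 21 \left(-4\right)\right)^{2} = - \frac{433}{2} + \left(\frac{12}{7} - 84\right)^{2} = - \frac{433}{2} + \left(- \frac{576}{7}\right)^{2} = - \frac{433}{2} + \frac{331776}{49} = \frac{642335}{98}$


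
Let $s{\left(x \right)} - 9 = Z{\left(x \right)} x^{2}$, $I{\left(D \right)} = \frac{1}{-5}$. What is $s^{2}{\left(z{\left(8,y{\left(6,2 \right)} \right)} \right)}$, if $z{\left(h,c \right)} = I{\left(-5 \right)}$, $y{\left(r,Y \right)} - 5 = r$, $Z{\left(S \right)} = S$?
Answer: $\frac{1263376}{15625} \approx 80.856$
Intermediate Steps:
$I{\left(D \right)} = - \frac{1}{5}$
$y{\left(r,Y \right)} = 5 + r$
$z{\left(h,c \right)} = - \frac{1}{5}$
$s{\left(x \right)} = 9 + x^{3}$ ($s{\left(x \right)} = 9 + x x^{2} = 9 + x^{3}$)
$s^{2}{\left(z{\left(8,y{\left(6,2 \right)} \right)} \right)} = \left(9 + \left(- \frac{1}{5}\right)^{3}\right)^{2} = \left(9 - \frac{1}{125}\right)^{2} = \left(\frac{1124}{125}\right)^{2} = \frac{1263376}{15625}$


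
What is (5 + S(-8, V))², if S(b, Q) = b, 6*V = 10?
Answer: 9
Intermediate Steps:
V = 5/3 (V = (⅙)*10 = 5/3 ≈ 1.6667)
(5 + S(-8, V))² = (5 - 8)² = (-3)² = 9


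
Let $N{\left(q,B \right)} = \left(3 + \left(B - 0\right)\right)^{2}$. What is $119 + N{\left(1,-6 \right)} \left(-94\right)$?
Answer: $-727$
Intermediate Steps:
$N{\left(q,B \right)} = \left(3 + B\right)^{2}$ ($N{\left(q,B \right)} = \left(3 + \left(B + 0\right)\right)^{2} = \left(3 + B\right)^{2}$)
$119 + N{\left(1,-6 \right)} \left(-94\right) = 119 + \left(3 - 6\right)^{2} \left(-94\right) = 119 + \left(-3\right)^{2} \left(-94\right) = 119 + 9 \left(-94\right) = 119 - 846 = -727$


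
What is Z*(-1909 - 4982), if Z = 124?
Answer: -854484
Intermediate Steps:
Z*(-1909 - 4982) = 124*(-1909 - 4982) = 124*(-6891) = -854484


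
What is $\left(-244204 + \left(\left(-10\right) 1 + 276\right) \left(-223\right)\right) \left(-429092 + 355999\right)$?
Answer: $22185333546$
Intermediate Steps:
$\left(-244204 + \left(\left(-10\right) 1 + 276\right) \left(-223\right)\right) \left(-429092 + 355999\right) = \left(-244204 + \left(-10 + 276\right) \left(-223\right)\right) \left(-73093\right) = \left(-244204 + 266 \left(-223\right)\right) \left(-73093\right) = \left(-244204 - 59318\right) \left(-73093\right) = \left(-303522\right) \left(-73093\right) = 22185333546$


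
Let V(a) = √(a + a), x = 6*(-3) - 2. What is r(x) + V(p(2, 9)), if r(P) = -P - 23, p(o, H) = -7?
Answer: -3 + I*√14 ≈ -3.0 + 3.7417*I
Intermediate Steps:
x = -20 (x = -18 - 2 = -20)
r(P) = -23 - P
V(a) = √2*√a (V(a) = √(2*a) = √2*√a)
r(x) + V(p(2, 9)) = (-23 - 1*(-20)) + √2*√(-7) = (-23 + 20) + √2*(I*√7) = -3 + I*√14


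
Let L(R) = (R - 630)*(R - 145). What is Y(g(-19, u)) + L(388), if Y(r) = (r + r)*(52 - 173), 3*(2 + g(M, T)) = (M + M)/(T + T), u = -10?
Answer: -877129/15 ≈ -58475.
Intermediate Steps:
g(M, T) = -2 + M/(3*T) (g(M, T) = -2 + ((M + M)/(T + T))/3 = -2 + ((2*M)/((2*T)))/3 = -2 + ((2*M)*(1/(2*T)))/3 = -2 + (M/T)/3 = -2 + M/(3*T))
L(R) = (-630 + R)*(-145 + R)
Y(r) = -242*r (Y(r) = (2*r)*(-121) = -242*r)
Y(g(-19, u)) + L(388) = -242*(-2 + (1/3)*(-19)/(-10)) + (91350 + 388**2 - 775*388) = -242*(-2 + (1/3)*(-19)*(-1/10)) + (91350 + 150544 - 300700) = -242*(-2 + 19/30) - 58806 = -242*(-41/30) - 58806 = 4961/15 - 58806 = -877129/15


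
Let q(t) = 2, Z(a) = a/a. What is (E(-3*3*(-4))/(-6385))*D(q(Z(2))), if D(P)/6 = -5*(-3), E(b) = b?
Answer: -648/1277 ≈ -0.50744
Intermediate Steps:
Z(a) = 1
D(P) = 90 (D(P) = 6*(-5*(-3)) = 6*15 = 90)
(E(-3*3*(-4))/(-6385))*D(q(Z(2))) = ((-3*3*(-4))/(-6385))*90 = (-9*(-4)*(-1/6385))*90 = (36*(-1/6385))*90 = -36/6385*90 = -648/1277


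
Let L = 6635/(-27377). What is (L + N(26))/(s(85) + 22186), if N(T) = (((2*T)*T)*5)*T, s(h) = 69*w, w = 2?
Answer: 4811774885/611164148 ≈ 7.8731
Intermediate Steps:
s(h) = 138 (s(h) = 69*2 = 138)
N(T) = 10*T**3 (N(T) = ((2*T**2)*5)*T = (10*T**2)*T = 10*T**3)
L = -6635/27377 (L = 6635*(-1/27377) = -6635/27377 ≈ -0.24236)
(L + N(26))/(s(85) + 22186) = (-6635/27377 + 10*26**3)/(138 + 22186) = (-6635/27377 + 10*17576)/22324 = (-6635/27377 + 175760)*(1/22324) = (4811774885/27377)*(1/22324) = 4811774885/611164148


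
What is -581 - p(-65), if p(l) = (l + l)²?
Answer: -17481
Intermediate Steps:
p(l) = 4*l² (p(l) = (2*l)² = 4*l²)
-581 - p(-65) = -581 - 4*(-65)² = -581 - 4*4225 = -581 - 1*16900 = -581 - 16900 = -17481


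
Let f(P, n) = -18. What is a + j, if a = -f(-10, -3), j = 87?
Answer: 105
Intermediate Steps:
a = 18 (a = -1*(-18) = 18)
a + j = 18 + 87 = 105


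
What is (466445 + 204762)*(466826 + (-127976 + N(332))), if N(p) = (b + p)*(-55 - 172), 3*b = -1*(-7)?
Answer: 529494394883/3 ≈ 1.7650e+11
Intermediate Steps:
b = 7/3 (b = (-1*(-7))/3 = (⅓)*7 = 7/3 ≈ 2.3333)
N(p) = -1589/3 - 227*p (N(p) = (7/3 + p)*(-55 - 172) = (7/3 + p)*(-227) = -1589/3 - 227*p)
(466445 + 204762)*(466826 + (-127976 + N(332))) = (466445 + 204762)*(466826 + (-127976 + (-1589/3 - 227*332))) = 671207*(466826 + (-127976 + (-1589/3 - 75364))) = 671207*(466826 + (-127976 - 227681/3)) = 671207*(466826 - 611609/3) = 671207*(788869/3) = 529494394883/3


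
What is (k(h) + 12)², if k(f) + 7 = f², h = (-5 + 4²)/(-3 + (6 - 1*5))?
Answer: 19881/16 ≈ 1242.6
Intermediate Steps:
h = -11/2 (h = (-5 + 16)/(-3 + (6 - 5)) = 11/(-3 + 1) = 11/(-2) = 11*(-½) = -11/2 ≈ -5.5000)
k(f) = -7 + f²
(k(h) + 12)² = ((-7 + (-11/2)²) + 12)² = ((-7 + 121/4) + 12)² = (93/4 + 12)² = (141/4)² = 19881/16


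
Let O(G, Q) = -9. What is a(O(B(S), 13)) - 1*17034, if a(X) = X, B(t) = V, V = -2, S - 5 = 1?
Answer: -17043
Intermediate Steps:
S = 6 (S = 5 + 1 = 6)
B(t) = -2
a(O(B(S), 13)) - 1*17034 = -9 - 1*17034 = -9 - 17034 = -17043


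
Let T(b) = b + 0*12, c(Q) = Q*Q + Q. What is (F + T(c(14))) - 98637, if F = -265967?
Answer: -364394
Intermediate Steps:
c(Q) = Q + Q² (c(Q) = Q² + Q = Q + Q²)
T(b) = b (T(b) = b + 0 = b)
(F + T(c(14))) - 98637 = (-265967 + 14*(1 + 14)) - 98637 = (-265967 + 14*15) - 98637 = (-265967 + 210) - 98637 = -265757 - 98637 = -364394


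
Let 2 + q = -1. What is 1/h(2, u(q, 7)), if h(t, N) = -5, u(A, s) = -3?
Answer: -⅕ ≈ -0.20000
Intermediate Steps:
q = -3 (q = -2 - 1 = -3)
1/h(2, u(q, 7)) = 1/(-5) = -⅕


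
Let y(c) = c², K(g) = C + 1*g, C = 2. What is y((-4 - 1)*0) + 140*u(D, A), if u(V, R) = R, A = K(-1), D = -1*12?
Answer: 140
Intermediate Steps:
K(g) = 2 + g (K(g) = 2 + 1*g = 2 + g)
D = -12
A = 1 (A = 2 - 1 = 1)
y((-4 - 1)*0) + 140*u(D, A) = ((-4 - 1)*0)² + 140*1 = (-5*0)² + 140 = 0² + 140 = 0 + 140 = 140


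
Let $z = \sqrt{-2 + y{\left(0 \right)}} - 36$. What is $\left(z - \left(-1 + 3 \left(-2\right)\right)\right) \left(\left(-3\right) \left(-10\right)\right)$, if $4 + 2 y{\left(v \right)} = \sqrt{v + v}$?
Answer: $-870 + 60 i \approx -870.0 + 60.0 i$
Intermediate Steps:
$y{\left(v \right)} = -2 + \frac{\sqrt{2} \sqrt{v}}{2}$ ($y{\left(v \right)} = -2 + \frac{\sqrt{v + v}}{2} = -2 + \frac{\sqrt{2 v}}{2} = -2 + \frac{\sqrt{2} \sqrt{v}}{2}$)
$z = -36 + 2 i$ ($z = \sqrt{-2 - \left(2 - \frac{\sqrt{2} \sqrt{0}}{2}\right)} - 36 = \sqrt{-2 - \left(2 - \frac{1}{2} \sqrt{2} \cdot 0\right)} - 36 = \sqrt{-2 + \left(-2 + 0\right)} - 36 = \sqrt{-2 - 2} - 36 = \sqrt{-4} - 36 = 2 i - 36 = -36 + 2 i \approx -36.0 + 2.0 i$)
$\left(z - \left(-1 + 3 \left(-2\right)\right)\right) \left(\left(-3\right) \left(-10\right)\right) = \left(\left(-36 + 2 i\right) - \left(-1 + 3 \left(-2\right)\right)\right) \left(\left(-3\right) \left(-10\right)\right) = \left(\left(-36 + 2 i\right) - \left(-1 - 6\right)\right) 30 = \left(\left(-36 + 2 i\right) - -7\right) 30 = \left(\left(-36 + 2 i\right) + 7\right) 30 = \left(-29 + 2 i\right) 30 = -870 + 60 i$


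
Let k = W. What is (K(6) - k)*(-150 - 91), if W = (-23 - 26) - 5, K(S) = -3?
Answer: -12291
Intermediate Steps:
W = -54 (W = -49 - 5 = -54)
k = -54
(K(6) - k)*(-150 - 91) = (-3 - 1*(-54))*(-150 - 91) = (-3 + 54)*(-241) = 51*(-241) = -12291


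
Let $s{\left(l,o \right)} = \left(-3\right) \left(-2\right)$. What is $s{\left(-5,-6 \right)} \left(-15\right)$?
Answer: $-90$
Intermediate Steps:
$s{\left(l,o \right)} = 6$
$s{\left(-5,-6 \right)} \left(-15\right) = 6 \left(-15\right) = -90$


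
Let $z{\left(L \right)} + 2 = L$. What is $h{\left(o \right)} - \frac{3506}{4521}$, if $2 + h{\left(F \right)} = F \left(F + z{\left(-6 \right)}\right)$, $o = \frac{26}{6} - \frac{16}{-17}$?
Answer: $- \frac{67227353}{3919707} \approx -17.151$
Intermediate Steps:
$z{\left(L \right)} = -2 + L$
$o = \frac{269}{51}$ ($o = 26 \cdot \frac{1}{6} - - \frac{16}{17} = \frac{13}{3} + \frac{16}{17} = \frac{269}{51} \approx 5.2745$)
$h{\left(F \right)} = -2 + F \left(-8 + F\right)$ ($h{\left(F \right)} = -2 + F \left(F - 8\right) = -2 + F \left(-8 + F\right)$)
$h{\left(o \right)} - \frac{3506}{4521} = \left(-2 + \left(\frac{269}{51}\right)^{2} - \frac{2152}{51}\right) - \frac{3506}{4521} = \left(-2 + \frac{72361}{2601} - \frac{2152}{51}\right) - 3506 \cdot \frac{1}{4521} = - \frac{42593}{2601} - \frac{3506}{4521} = - \frac{67227353}{3919707}$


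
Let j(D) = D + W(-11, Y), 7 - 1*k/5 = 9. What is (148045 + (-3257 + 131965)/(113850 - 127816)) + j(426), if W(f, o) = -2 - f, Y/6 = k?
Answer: 1036771486/6983 ≈ 1.4847e+5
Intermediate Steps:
k = -10 (k = 35 - 5*9 = 35 - 45 = -10)
Y = -60 (Y = 6*(-10) = -60)
j(D) = 9 + D (j(D) = D + (-2 - 1*(-11)) = D + (-2 + 11) = D + 9 = 9 + D)
(148045 + (-3257 + 131965)/(113850 - 127816)) + j(426) = (148045 + (-3257 + 131965)/(113850 - 127816)) + (9 + 426) = (148045 + 128708/(-13966)) + 435 = (148045 + 128708*(-1/13966)) + 435 = (148045 - 64354/6983) + 435 = 1033733881/6983 + 435 = 1036771486/6983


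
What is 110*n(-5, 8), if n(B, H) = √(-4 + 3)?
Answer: 110*I ≈ 110.0*I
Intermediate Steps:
n(B, H) = I (n(B, H) = √(-1) = I)
110*n(-5, 8) = 110*I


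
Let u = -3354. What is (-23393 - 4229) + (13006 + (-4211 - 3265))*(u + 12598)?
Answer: 51091698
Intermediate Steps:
(-23393 - 4229) + (13006 + (-4211 - 3265))*(u + 12598) = (-23393 - 4229) + (13006 + (-4211 - 3265))*(-3354 + 12598) = -27622 + (13006 - 7476)*9244 = -27622 + 5530*9244 = -27622 + 51119320 = 51091698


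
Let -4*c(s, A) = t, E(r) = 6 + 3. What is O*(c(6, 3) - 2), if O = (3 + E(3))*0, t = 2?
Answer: 0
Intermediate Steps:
E(r) = 9
O = 0 (O = (3 + 9)*0 = 12*0 = 0)
c(s, A) = -1/2 (c(s, A) = -1/4*2 = -1/2)
O*(c(6, 3) - 2) = 0*(-1/2 - 2) = 0*(-5/2) = 0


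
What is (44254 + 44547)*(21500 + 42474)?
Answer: 5680955174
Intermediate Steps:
(44254 + 44547)*(21500 + 42474) = 88801*63974 = 5680955174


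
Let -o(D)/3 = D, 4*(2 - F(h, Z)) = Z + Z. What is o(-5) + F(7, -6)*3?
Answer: 30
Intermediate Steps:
F(h, Z) = 2 - Z/2 (F(h, Z) = 2 - (Z + Z)/4 = 2 - Z/2)
o(D) = -3*D
o(-5) + F(7, -6)*3 = -3*(-5) + (2 - ½*(-6))*3 = 15 + (2 + 3)*3 = 15 + 5*3 = 15 + 15 = 30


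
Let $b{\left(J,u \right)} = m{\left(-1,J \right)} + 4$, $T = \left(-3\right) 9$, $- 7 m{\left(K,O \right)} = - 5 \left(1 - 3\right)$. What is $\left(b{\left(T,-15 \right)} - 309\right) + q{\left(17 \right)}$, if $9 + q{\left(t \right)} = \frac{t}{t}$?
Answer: $- \frac{2201}{7} \approx -314.43$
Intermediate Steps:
$m{\left(K,O \right)} = - \frac{10}{7}$ ($m{\left(K,O \right)} = - \frac{\left(-5\right) \left(1 - 3\right)}{7} = - \frac{\left(-5\right) \left(-2\right)}{7} = \left(- \frac{1}{7}\right) 10 = - \frac{10}{7}$)
$T = -27$
$q{\left(t \right)} = -8$ ($q{\left(t \right)} = -9 + \frac{t}{t} = -9 + 1 = -8$)
$b{\left(J,u \right)} = \frac{18}{7}$ ($b{\left(J,u \right)} = - \frac{10}{7} + 4 = \frac{18}{7}$)
$\left(b{\left(T,-15 \right)} - 309\right) + q{\left(17 \right)} = \left(\frac{18}{7} - 309\right) - 8 = - \frac{2145}{7} - 8 = - \frac{2201}{7}$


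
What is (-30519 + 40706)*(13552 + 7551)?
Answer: 214976261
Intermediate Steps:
(-30519 + 40706)*(13552 + 7551) = 10187*21103 = 214976261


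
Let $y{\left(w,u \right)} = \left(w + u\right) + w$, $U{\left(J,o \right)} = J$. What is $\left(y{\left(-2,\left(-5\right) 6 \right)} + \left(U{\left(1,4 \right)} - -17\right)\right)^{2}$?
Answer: $256$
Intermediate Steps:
$y{\left(w,u \right)} = u + 2 w$ ($y{\left(w,u \right)} = \left(u + w\right) + w = u + 2 w$)
$\left(y{\left(-2,\left(-5\right) 6 \right)} + \left(U{\left(1,4 \right)} - -17\right)\right)^{2} = \left(\left(\left(-5\right) 6 + 2 \left(-2\right)\right) + \left(1 - -17\right)\right)^{2} = \left(\left(-30 - 4\right) + \left(1 + 17\right)\right)^{2} = \left(-34 + 18\right)^{2} = \left(-16\right)^{2} = 256$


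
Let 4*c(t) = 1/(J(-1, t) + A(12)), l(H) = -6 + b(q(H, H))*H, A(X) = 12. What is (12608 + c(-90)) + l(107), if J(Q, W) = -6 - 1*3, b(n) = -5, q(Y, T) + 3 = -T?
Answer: 144805/12 ≈ 12067.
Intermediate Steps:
q(Y, T) = -3 - T
J(Q, W) = -9 (J(Q, W) = -6 - 3 = -9)
l(H) = -6 - 5*H
c(t) = 1/12 (c(t) = 1/(4*(-9 + 12)) = (1/4)/3 = (1/4)*(1/3) = 1/12)
(12608 + c(-90)) + l(107) = (12608 + 1/12) + (-6 - 5*107) = 151297/12 + (-6 - 535) = 151297/12 - 541 = 144805/12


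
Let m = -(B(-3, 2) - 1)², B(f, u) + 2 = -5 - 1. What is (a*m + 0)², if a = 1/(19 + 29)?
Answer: 729/256 ≈ 2.8477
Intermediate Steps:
a = 1/48 ≈ 0.020833
B(f, u) = -8 (B(f, u) = -2 + (-5 - 1) = -2 - 6 = -8)
m = -81 (m = -(-8 - 1)² = -1*(-9)² = -1*81 = -81)
(a*m + 0)² = ((1/48)*(-81) + 0)² = (-27/16 + 0)² = (-27/16)² = 729/256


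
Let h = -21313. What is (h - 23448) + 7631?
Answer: -37130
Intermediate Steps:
(h - 23448) + 7631 = (-21313 - 23448) + 7631 = -44761 + 7631 = -37130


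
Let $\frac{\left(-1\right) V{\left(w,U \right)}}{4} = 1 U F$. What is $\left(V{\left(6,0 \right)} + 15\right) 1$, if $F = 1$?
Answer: $15$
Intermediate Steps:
$V{\left(w,U \right)} = - 4 U$ ($V{\left(w,U \right)} = - 4 \cdot 1 U 1 = - 4 U 1 = - 4 U$)
$\left(V{\left(6,0 \right)} + 15\right) 1 = \left(\left(-4\right) 0 + 15\right) 1 = \left(0 + 15\right) 1 = 15 \cdot 1 = 15$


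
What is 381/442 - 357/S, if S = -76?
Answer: 93375/16796 ≈ 5.5594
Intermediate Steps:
381/442 - 357/S = 381/442 - 357/(-76) = 381*(1/442) - 357*(-1/76) = 381/442 + 357/76 = 93375/16796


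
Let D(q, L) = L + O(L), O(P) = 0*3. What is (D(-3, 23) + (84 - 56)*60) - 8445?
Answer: -6742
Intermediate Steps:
O(P) = 0
D(q, L) = L (D(q, L) = L + 0 = L)
(D(-3, 23) + (84 - 56)*60) - 8445 = (23 + (84 - 56)*60) - 8445 = (23 + 28*60) - 8445 = (23 + 1680) - 8445 = 1703 - 8445 = -6742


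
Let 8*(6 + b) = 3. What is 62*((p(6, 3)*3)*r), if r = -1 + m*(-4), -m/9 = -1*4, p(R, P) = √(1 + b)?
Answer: -13485*I*√74/2 ≈ -58001.0*I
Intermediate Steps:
b = -45/8 (b = -6 + (⅛)*3 = -6 + 3/8 = -45/8 ≈ -5.6250)
p(R, P) = I*√74/4 (p(R, P) = √(1 - 45/8) = √(-37/8) = I*√74/4)
m = 36 (m = -(-9)*4 = -9*(-4) = 36)
r = -145 (r = -1 + 36*(-4) = -1 - 144 = -145)
62*((p(6, 3)*3)*r) = 62*(((I*√74/4)*3)*(-145)) = 62*((3*I*√74/4)*(-145)) = 62*(-435*I*√74/4) = -13485*I*√74/2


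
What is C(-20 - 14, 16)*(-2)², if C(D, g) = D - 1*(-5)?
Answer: -116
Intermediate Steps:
C(D, g) = 5 + D (C(D, g) = D + 5 = 5 + D)
C(-20 - 14, 16)*(-2)² = (5 + (-20 - 14))*(-2)² = (5 - 34)*4 = -29*4 = -116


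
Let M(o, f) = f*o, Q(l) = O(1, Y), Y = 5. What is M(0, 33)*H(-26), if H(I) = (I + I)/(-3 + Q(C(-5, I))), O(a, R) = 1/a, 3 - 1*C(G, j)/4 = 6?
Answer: 0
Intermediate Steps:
C(G, j) = -12 (C(G, j) = 12 - 4*6 = 12 - 24 = -12)
Q(l) = 1 (Q(l) = 1/1 = 1)
H(I) = -I (H(I) = (I + I)/(-3 + 1) = (2*I)/(-2) = (2*I)*(-½) = -I)
M(0, 33)*H(-26) = (33*0)*(-1*(-26)) = 0*26 = 0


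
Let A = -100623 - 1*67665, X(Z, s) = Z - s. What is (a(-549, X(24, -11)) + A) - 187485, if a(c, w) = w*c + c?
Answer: -375537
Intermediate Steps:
A = -168288 (A = -100623 - 67665 = -168288)
a(c, w) = c + c*w (a(c, w) = c*w + c = c + c*w)
(a(-549, X(24, -11)) + A) - 187485 = (-549*(1 + (24 - 1*(-11))) - 168288) - 187485 = (-549*(1 + (24 + 11)) - 168288) - 187485 = (-549*(1 + 35) - 168288) - 187485 = (-549*36 - 168288) - 187485 = (-19764 - 168288) - 187485 = -188052 - 187485 = -375537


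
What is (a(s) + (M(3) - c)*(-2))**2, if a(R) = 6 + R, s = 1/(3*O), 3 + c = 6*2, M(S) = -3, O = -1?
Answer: 7921/9 ≈ 880.11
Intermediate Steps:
c = 9 (c = -3 + 6*2 = -3 + 12 = 9)
s = -1/3 (s = 1/(3*(-1)) = (1/3)*(-1) = -1/3 ≈ -0.33333)
(a(s) + (M(3) - c)*(-2))**2 = ((6 - 1/3) + (-3 - 1*9)*(-2))**2 = (17/3 + (-3 - 9)*(-2))**2 = (17/3 - 12*(-2))**2 = (17/3 + 24)**2 = (89/3)**2 = 7921/9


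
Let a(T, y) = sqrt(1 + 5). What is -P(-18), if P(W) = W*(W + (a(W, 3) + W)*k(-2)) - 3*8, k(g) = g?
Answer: 348 - 36*sqrt(6) ≈ 259.82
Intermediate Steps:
a(T, y) = sqrt(6)
P(W) = -24 + W*(-W - 2*sqrt(6)) (P(W) = W*(W + (sqrt(6) + W)*(-2)) - 3*8 = W*(W + (W + sqrt(6))*(-2)) - 24 = W*(W + (-2*W - 2*sqrt(6))) - 24 = W*(-W - 2*sqrt(6)) - 24 = -24 + W*(-W - 2*sqrt(6)))
-P(-18) = -(-24 - 1*(-18)**2 - 2*(-18)*sqrt(6)) = -(-24 - 1*324 + 36*sqrt(6)) = -(-24 - 324 + 36*sqrt(6)) = -(-348 + 36*sqrt(6)) = 348 - 36*sqrt(6)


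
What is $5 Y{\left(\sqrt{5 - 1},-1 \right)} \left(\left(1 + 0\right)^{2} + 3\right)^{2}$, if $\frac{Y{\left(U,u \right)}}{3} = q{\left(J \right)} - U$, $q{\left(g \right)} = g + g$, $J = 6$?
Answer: $2400$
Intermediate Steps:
$q{\left(g \right)} = 2 g$
$Y{\left(U,u \right)} = 36 - 3 U$ ($Y{\left(U,u \right)} = 3 \left(2 \cdot 6 - U\right) = 3 \left(12 - U\right) = 36 - 3 U$)
$5 Y{\left(\sqrt{5 - 1},-1 \right)} \left(\left(1 + 0\right)^{2} + 3\right)^{2} = 5 \left(36 - 3 \sqrt{5 - 1}\right) \left(\left(1 + 0\right)^{2} + 3\right)^{2} = 5 \left(36 - 3 \sqrt{4}\right) \left(1^{2} + 3\right)^{2} = 5 \left(36 - 6\right) \left(1 + 3\right)^{2} = 5 \left(36 - 6\right) 4^{2} = 5 \cdot 30 \cdot 16 = 150 \cdot 16 = 2400$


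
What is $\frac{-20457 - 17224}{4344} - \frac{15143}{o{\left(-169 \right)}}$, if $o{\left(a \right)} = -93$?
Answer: $\frac{6919651}{44888} \approx 154.15$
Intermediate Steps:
$\frac{-20457 - 17224}{4344} - \frac{15143}{o{\left(-169 \right)}} = \frac{-20457 - 17224}{4344} - \frac{15143}{-93} = \left(-20457 - 17224\right) \frac{1}{4344} - - \frac{15143}{93} = \left(-37681\right) \frac{1}{4344} + \frac{15143}{93} = - \frac{37681}{4344} + \frac{15143}{93} = \frac{6919651}{44888}$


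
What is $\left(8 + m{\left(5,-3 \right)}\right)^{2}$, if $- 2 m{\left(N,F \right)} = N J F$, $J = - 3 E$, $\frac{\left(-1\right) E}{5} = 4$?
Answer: $209764$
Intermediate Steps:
$E = -20$ ($E = \left(-5\right) 4 = -20$)
$J = 60$ ($J = \left(-3\right) \left(-20\right) = 60$)
$m{\left(N,F \right)} = - 30 F N$ ($m{\left(N,F \right)} = - \frac{N 60 F}{2} = - \frac{60 N F}{2} = - \frac{60 F N}{2} = - 30 F N$)
$\left(8 + m{\left(5,-3 \right)}\right)^{2} = \left(8 - \left(-90\right) 5\right)^{2} = \left(8 + 450\right)^{2} = 458^{2} = 209764$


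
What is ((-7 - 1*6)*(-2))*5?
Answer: 130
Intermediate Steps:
((-7 - 1*6)*(-2))*5 = ((-7 - 6)*(-2))*5 = -13*(-2)*5 = 26*5 = 130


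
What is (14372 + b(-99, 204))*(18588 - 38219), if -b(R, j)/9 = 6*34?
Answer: -246094216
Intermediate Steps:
b(R, j) = -1836 (b(R, j) = -54*34 = -9*204 = -1836)
(14372 + b(-99, 204))*(18588 - 38219) = (14372 - 1836)*(18588 - 38219) = 12536*(-19631) = -246094216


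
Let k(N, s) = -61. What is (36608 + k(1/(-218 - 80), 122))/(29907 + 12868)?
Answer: 36547/42775 ≈ 0.85440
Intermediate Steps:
(36608 + k(1/(-218 - 80), 122))/(29907 + 12868) = (36608 - 61)/(29907 + 12868) = 36547/42775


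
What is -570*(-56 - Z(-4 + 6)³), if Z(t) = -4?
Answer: -4560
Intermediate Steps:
-570*(-56 - Z(-4 + 6)³) = -570*(-56 - 1*(-4)³) = -570*(-56 - 1*(-64)) = -570*(-56 + 64) = -570*8 = -6*760 = -4560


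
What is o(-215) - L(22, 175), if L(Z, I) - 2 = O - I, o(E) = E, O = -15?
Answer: -27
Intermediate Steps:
L(Z, I) = -13 - I (L(Z, I) = 2 + (-15 - I) = -13 - I)
o(-215) - L(22, 175) = -215 - (-13 - 1*175) = -215 - (-13 - 175) = -215 - 1*(-188) = -215 + 188 = -27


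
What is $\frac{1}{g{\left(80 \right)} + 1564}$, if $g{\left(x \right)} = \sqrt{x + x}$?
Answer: $\frac{391}{611484} - \frac{\sqrt{10}}{611484} \approx 0.00063426$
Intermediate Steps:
$g{\left(x \right)} = \sqrt{2} \sqrt{x}$ ($g{\left(x \right)} = \sqrt{2 x} = \sqrt{2} \sqrt{x}$)
$\frac{1}{g{\left(80 \right)} + 1564} = \frac{1}{\sqrt{2} \sqrt{80} + 1564} = \frac{1}{\sqrt{2} \cdot 4 \sqrt{5} + 1564} = \frac{1}{4 \sqrt{10} + 1564} = \frac{1}{1564 + 4 \sqrt{10}}$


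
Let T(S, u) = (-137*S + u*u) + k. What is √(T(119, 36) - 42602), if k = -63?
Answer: 18*I*√178 ≈ 240.15*I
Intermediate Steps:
T(S, u) = -63 + u² - 137*S (T(S, u) = (-137*S + u*u) - 63 = (-137*S + u²) - 63 = (u² - 137*S) - 63 = -63 + u² - 137*S)
√(T(119, 36) - 42602) = √((-63 + 36² - 137*119) - 42602) = √((-63 + 1296 - 16303) - 42602) = √(-15070 - 42602) = √(-57672) = 18*I*√178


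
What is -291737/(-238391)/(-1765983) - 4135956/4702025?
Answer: -102424465121572229/116442732031008225 ≈ -0.87961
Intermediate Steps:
-291737/(-238391)/(-1765983) - 4135956/4702025 = -291737*(-1/238391)*(-1/1765983) - 4135956*1/4702025 = (17161/14023)*(-1/1765983) - 4135956/4702025 = -17161/24764379609 - 4135956/4702025 = -102424465121572229/116442732031008225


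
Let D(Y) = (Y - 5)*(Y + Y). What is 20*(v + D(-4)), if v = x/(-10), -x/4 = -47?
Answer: 1064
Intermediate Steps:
x = 188 (x = -4*(-47) = 188)
D(Y) = 2*Y*(-5 + Y) (D(Y) = (-5 + Y)*(2*Y) = 2*Y*(-5 + Y))
v = -94/5 (v = 188/(-10) = 188*(-1/10) = -94/5 ≈ -18.800)
20*(v + D(-4)) = 20*(-94/5 + 2*(-4)*(-5 - 4)) = 20*(-94/5 + 2*(-4)*(-9)) = 20*(-94/5 + 72) = 20*(266/5) = 1064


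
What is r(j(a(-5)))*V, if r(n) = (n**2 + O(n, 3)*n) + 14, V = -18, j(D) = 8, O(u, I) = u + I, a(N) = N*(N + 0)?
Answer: -2988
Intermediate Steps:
a(N) = N**2 (a(N) = N*N = N**2)
O(u, I) = I + u
r(n) = 14 + n**2 + n*(3 + n) (r(n) = (n**2 + (3 + n)*n) + 14 = (n**2 + n*(3 + n)) + 14 = 14 + n**2 + n*(3 + n))
r(j(a(-5)))*V = (14 + 8**2 + 8*(3 + 8))*(-18) = (14 + 64 + 8*11)*(-18) = (14 + 64 + 88)*(-18) = 166*(-18) = -2988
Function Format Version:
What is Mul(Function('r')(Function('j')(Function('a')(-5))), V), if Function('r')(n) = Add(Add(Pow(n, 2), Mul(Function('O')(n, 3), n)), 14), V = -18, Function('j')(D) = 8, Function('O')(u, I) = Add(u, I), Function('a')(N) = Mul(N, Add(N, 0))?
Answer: -2988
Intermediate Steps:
Function('a')(N) = Pow(N, 2) (Function('a')(N) = Mul(N, N) = Pow(N, 2))
Function('O')(u, I) = Add(I, u)
Function('r')(n) = Add(14, Pow(n, 2), Mul(n, Add(3, n))) (Function('r')(n) = Add(Add(Pow(n, 2), Mul(Add(3, n), n)), 14) = Add(Add(Pow(n, 2), Mul(n, Add(3, n))), 14) = Add(14, Pow(n, 2), Mul(n, Add(3, n))))
Mul(Function('r')(Function('j')(Function('a')(-5))), V) = Mul(Add(14, Pow(8, 2), Mul(8, Add(3, 8))), -18) = Mul(Add(14, 64, Mul(8, 11)), -18) = Mul(Add(14, 64, 88), -18) = Mul(166, -18) = -2988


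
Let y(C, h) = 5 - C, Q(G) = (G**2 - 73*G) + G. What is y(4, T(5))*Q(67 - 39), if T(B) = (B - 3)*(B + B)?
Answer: -1232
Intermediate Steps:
T(B) = 2*B*(-3 + B) (T(B) = (-3 + B)*(2*B) = 2*B*(-3 + B))
Q(G) = G**2 - 72*G
y(4, T(5))*Q(67 - 39) = (5 - 1*4)*((67 - 39)*(-72 + (67 - 39))) = (5 - 4)*(28*(-72 + 28)) = 1*(28*(-44)) = 1*(-1232) = -1232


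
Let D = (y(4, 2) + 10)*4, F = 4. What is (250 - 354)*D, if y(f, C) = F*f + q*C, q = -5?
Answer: -6656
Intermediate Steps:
y(f, C) = -5*C + 4*f (y(f, C) = 4*f - 5*C = -5*C + 4*f)
D = 64 (D = ((-5*2 + 4*4) + 10)*4 = ((-10 + 16) + 10)*4 = (6 + 10)*4 = 16*4 = 64)
(250 - 354)*D = (250 - 354)*64 = -104*64 = -6656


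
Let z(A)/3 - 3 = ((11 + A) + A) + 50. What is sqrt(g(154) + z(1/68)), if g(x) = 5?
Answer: sqrt(227834)/34 ≈ 14.039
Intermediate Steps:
z(A) = 192 + 6*A (z(A) = 9 + 3*(((11 + A) + A) + 50) = 9 + 3*((11 + 2*A) + 50) = 9 + 3*(61 + 2*A) = 9 + (183 + 6*A) = 192 + 6*A)
sqrt(g(154) + z(1/68)) = sqrt(5 + (192 + 6/68)) = sqrt(5 + (192 + 6*(1/68))) = sqrt(5 + (192 + 3/34)) = sqrt(5 + 6531/34) = sqrt(6701/34) = sqrt(227834)/34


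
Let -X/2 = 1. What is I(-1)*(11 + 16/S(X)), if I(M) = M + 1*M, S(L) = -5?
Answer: -78/5 ≈ -15.600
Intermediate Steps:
X = -2 (X = -2*1 = -2)
I(M) = 2*M (I(M) = M + M = 2*M)
I(-1)*(11 + 16/S(X)) = (2*(-1))*(11 + 16/(-5)) = -2*(11 + 16*(-1/5)) = -2*(11 - 16/5) = -2*39/5 = -78/5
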